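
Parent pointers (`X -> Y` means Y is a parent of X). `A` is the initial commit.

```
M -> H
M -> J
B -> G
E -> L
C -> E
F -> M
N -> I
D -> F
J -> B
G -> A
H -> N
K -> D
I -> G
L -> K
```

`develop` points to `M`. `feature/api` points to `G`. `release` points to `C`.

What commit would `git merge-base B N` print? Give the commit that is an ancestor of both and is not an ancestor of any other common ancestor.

G

Ancestors of B: {A, B, G}.
Ancestors of N: {A, G, I, N}.
Common ancestors: {A, G}.
Among these, G is not an ancestor of any other common ancestor — it is the merge base.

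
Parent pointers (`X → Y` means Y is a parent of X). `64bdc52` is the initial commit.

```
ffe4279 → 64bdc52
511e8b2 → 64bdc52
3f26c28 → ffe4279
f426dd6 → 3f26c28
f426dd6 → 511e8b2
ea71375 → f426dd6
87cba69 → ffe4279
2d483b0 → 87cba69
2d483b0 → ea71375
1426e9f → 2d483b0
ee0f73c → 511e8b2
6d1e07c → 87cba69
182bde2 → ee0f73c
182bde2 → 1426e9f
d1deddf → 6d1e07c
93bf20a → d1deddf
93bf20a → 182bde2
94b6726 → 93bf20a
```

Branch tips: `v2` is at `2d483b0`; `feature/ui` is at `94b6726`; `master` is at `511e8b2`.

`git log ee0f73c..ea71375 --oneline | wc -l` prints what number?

4

Reachable from ea71375: {3f26c28, 511e8b2, 64bdc52, ea71375, f426dd6, ffe4279}.
Reachable from ee0f73c: {511e8b2, 64bdc52, ee0f73c}.
In ea71375's history but not ee0f73c's: {3f26c28, ea71375, f426dd6, ffe4279} — 4 commits.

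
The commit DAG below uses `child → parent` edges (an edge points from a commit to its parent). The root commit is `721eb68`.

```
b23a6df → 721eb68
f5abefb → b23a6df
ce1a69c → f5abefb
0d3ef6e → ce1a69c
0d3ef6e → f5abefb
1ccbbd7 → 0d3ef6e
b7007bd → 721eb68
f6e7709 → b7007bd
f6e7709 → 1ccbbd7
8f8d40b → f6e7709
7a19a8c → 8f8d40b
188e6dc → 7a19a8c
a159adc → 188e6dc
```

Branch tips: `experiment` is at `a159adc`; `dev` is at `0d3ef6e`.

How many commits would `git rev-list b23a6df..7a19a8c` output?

8

Reachable from 7a19a8c: {0d3ef6e, 1ccbbd7, 721eb68, 7a19a8c, 8f8d40b, b23a6df, b7007bd, ce1a69c, f5abefb, f6e7709}.
Reachable from b23a6df: {721eb68, b23a6df}.
In 7a19a8c's history but not b23a6df's: {0d3ef6e, 1ccbbd7, 7a19a8c, 8f8d40b, b7007bd, ce1a69c, f5abefb, f6e7709} — 8 commits.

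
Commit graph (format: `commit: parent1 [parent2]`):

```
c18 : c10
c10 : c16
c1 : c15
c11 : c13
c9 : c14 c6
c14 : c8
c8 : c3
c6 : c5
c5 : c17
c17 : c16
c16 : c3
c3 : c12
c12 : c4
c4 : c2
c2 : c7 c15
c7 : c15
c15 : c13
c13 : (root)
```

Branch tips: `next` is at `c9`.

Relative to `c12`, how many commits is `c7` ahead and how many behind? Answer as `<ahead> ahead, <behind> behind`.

0 ahead, 3 behind

Reachable from c7: {c13, c15, c7}.
Reachable from c12: {c12, c13, c15, c2, c4, c7}.
Only in c7's history (ahead): {} — 0.
Only in c12's history (behind): {c12, c2, c4} — 3.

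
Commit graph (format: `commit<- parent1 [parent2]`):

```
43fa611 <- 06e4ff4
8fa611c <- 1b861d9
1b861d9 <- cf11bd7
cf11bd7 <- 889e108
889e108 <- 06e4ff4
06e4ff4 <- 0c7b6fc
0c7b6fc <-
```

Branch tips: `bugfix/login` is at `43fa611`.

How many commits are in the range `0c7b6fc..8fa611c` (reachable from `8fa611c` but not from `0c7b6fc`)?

5

Reachable from 8fa611c: {06e4ff4, 0c7b6fc, 1b861d9, 889e108, 8fa611c, cf11bd7}.
Reachable from 0c7b6fc: {0c7b6fc}.
In 8fa611c's history but not 0c7b6fc's: {06e4ff4, 1b861d9, 889e108, 8fa611c, cf11bd7} — 5 commits.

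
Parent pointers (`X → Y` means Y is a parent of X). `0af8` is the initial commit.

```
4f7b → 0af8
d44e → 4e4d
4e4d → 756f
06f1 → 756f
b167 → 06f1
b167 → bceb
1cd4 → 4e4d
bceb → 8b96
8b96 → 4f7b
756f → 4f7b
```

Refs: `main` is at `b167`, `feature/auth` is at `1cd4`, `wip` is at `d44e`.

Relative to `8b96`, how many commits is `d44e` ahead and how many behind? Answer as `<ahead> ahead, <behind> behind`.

3 ahead, 1 behind

Reachable from d44e: {0af8, 4e4d, 4f7b, 756f, d44e}.
Reachable from 8b96: {0af8, 4f7b, 8b96}.
Only in d44e's history (ahead): {4e4d, 756f, d44e} — 3.
Only in 8b96's history (behind): {8b96} — 1.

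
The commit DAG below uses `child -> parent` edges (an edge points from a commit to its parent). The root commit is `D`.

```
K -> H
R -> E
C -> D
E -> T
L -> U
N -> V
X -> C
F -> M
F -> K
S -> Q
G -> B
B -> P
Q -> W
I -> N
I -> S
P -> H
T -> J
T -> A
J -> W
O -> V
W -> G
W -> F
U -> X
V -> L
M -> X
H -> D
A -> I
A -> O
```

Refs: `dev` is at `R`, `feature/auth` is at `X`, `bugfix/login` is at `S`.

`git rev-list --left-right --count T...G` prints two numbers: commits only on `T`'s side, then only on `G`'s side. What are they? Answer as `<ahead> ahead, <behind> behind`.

17 ahead, 0 behind

Reachable from T: {A, B, C, D, F, G, H, I, J, K, L, M, N, O, P, Q, S, T, U, V, W, X}.
Reachable from G: {B, D, G, H, P}.
Only in T's history (ahead): {A, C, F, I, J, K, L, M, N, O, Q, S, T, U, V, W, X} — 17.
Only in G's history (behind): {} — 0.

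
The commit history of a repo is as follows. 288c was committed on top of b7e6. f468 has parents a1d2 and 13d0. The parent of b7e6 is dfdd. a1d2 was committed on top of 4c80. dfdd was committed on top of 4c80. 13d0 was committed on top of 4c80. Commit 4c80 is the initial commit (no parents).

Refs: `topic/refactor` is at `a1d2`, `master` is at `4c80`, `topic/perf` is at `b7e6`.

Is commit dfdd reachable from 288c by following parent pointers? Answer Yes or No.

Yes

Ancestors of 288c (commits reachable by following parents): {288c, 4c80, b7e6, dfdd}.
dfdd is in that set, so it is an ancestor of 288c.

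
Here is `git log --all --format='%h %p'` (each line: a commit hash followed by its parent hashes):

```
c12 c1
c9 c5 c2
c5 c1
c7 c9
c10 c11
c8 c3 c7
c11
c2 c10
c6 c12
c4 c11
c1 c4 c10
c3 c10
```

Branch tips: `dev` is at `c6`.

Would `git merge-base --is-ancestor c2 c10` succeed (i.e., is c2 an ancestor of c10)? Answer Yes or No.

Ancestors of c10: {c10, c11}.
c2 is not in that set, so it is not an ancestor of c10.

No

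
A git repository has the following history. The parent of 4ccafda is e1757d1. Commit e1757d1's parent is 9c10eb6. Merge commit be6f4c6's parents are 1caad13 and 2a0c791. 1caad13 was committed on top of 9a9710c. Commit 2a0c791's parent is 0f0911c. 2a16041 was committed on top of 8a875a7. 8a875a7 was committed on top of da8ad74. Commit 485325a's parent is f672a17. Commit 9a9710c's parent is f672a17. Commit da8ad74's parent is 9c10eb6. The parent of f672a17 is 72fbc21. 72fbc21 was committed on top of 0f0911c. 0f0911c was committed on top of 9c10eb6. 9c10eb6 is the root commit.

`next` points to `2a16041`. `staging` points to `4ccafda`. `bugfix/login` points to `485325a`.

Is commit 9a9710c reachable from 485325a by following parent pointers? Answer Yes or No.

Ancestors of 485325a: {0f0911c, 485325a, 72fbc21, 9c10eb6, f672a17}.
9a9710c is not in that set, so it is not an ancestor of 485325a.

No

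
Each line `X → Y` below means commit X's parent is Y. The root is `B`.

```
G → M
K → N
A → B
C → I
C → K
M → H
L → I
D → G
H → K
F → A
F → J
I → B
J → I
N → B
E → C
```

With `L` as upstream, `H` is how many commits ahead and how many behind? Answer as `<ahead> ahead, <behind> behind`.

Reachable from H: {B, H, K, N}.
Reachable from L: {B, I, L}.
Only in H's history (ahead): {H, K, N} — 3.
Only in L's history (behind): {I, L} — 2.

3 ahead, 2 behind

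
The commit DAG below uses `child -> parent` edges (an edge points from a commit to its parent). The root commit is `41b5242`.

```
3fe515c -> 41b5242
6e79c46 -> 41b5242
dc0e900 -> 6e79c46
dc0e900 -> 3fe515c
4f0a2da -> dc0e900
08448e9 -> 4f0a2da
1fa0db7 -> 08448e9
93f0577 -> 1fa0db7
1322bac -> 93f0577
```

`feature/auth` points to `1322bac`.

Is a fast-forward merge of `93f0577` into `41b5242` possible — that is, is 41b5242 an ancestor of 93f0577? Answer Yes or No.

Yes

A fast-forward from 41b5242 to 93f0577 is possible iff 41b5242 is an ancestor of 93f0577.
Ancestors of 93f0577: {08448e9, 1fa0db7, 3fe515c, 41b5242, 4f0a2da, 6e79c46, 93f0577, dc0e900}.
41b5242 is among them, so fast-forward is possible.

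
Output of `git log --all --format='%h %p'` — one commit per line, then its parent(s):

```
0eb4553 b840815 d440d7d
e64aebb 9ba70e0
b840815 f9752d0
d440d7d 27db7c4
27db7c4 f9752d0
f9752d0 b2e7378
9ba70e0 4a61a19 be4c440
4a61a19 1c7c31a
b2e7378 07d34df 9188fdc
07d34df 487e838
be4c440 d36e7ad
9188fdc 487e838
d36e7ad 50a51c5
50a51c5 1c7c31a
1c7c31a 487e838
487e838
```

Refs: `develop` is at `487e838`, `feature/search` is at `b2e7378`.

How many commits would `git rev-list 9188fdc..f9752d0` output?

3

Reachable from f9752d0: {07d34df, 487e838, 9188fdc, b2e7378, f9752d0}.
Reachable from 9188fdc: {487e838, 9188fdc}.
In f9752d0's history but not 9188fdc's: {07d34df, b2e7378, f9752d0} — 3 commits.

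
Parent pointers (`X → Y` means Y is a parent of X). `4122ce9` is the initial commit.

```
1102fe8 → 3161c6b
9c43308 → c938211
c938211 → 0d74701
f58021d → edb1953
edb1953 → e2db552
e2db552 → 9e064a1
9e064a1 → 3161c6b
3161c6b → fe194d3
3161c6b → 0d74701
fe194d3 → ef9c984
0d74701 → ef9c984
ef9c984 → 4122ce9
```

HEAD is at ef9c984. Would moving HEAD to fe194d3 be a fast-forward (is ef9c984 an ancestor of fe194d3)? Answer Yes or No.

A fast-forward from ef9c984 to fe194d3 is possible iff ef9c984 is an ancestor of fe194d3.
Ancestors of fe194d3: {4122ce9, ef9c984, fe194d3}.
ef9c984 is among them, so fast-forward is possible.

Yes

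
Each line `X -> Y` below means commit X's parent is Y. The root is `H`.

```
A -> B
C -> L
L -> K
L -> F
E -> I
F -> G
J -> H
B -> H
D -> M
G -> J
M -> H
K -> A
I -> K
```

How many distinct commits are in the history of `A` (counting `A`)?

3

Walking parent pointers from A: reachable set = {A, B, H}.
That is 3 commits.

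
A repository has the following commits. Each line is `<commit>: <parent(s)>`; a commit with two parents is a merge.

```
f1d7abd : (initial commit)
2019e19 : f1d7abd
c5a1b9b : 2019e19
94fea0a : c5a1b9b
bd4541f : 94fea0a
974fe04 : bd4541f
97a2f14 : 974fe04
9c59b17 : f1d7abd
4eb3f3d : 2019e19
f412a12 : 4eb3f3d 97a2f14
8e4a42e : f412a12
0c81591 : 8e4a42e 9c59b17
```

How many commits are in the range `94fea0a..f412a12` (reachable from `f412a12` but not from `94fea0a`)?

Reachable from f412a12: {2019e19, 4eb3f3d, 94fea0a, 974fe04, 97a2f14, bd4541f, c5a1b9b, f1d7abd, f412a12}.
Reachable from 94fea0a: {2019e19, 94fea0a, c5a1b9b, f1d7abd}.
In f412a12's history but not 94fea0a's: {4eb3f3d, 974fe04, 97a2f14, bd4541f, f412a12} — 5 commits.

5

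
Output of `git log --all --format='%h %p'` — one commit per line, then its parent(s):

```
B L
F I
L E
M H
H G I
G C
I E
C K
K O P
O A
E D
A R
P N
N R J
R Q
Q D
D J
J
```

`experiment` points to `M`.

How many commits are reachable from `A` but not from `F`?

3

Reachable from A: {A, D, J, Q, R}.
Reachable from F: {D, E, F, I, J}.
In A's history but not F's: {A, Q, R} — 3 commits.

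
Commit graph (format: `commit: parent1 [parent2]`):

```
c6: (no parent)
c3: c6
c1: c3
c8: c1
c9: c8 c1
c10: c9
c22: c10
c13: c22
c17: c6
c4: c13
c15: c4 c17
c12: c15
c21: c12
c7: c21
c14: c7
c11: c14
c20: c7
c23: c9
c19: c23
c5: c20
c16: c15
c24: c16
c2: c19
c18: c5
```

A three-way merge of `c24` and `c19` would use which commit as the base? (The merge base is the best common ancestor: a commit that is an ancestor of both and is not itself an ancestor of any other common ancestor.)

c9

Ancestors of c24: {c1, c10, c13, c15, c16, c17, c22, c24, c3, c4, c6, c8, c9}.
Ancestors of c19: {c1, c19, c23, c3, c6, c8, c9}.
Common ancestors: {c1, c3, c6, c8, c9}.
Among these, c9 is not an ancestor of any other common ancestor — it is the merge base.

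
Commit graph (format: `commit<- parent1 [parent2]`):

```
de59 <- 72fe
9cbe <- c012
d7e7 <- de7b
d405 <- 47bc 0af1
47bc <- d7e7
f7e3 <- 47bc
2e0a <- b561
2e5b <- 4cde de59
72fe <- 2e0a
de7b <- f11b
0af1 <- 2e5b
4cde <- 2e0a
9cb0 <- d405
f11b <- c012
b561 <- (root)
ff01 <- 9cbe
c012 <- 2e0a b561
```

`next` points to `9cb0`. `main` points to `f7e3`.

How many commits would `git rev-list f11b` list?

4

Walking parent pointers from f11b: reachable set = {2e0a, b561, c012, f11b}.
That is 4 commits.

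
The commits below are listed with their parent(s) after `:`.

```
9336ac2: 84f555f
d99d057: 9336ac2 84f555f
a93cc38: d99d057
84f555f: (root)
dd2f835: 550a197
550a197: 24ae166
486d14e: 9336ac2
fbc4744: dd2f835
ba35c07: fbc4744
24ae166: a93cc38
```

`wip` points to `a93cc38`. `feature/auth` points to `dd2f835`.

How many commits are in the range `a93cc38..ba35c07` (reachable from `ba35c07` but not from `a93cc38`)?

5

Reachable from ba35c07: {24ae166, 550a197, 84f555f, 9336ac2, a93cc38, ba35c07, d99d057, dd2f835, fbc4744}.
Reachable from a93cc38: {84f555f, 9336ac2, a93cc38, d99d057}.
In ba35c07's history but not a93cc38's: {24ae166, 550a197, ba35c07, dd2f835, fbc4744} — 5 commits.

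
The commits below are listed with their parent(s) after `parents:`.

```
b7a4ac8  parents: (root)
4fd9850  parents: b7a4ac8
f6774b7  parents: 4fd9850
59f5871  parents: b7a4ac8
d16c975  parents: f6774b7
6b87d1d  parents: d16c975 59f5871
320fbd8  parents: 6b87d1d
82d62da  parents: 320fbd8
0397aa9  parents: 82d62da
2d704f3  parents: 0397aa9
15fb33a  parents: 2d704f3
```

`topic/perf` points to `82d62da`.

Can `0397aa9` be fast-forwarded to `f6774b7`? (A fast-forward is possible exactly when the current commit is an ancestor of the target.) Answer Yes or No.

A fast-forward from 0397aa9 to f6774b7 is possible iff 0397aa9 is an ancestor of f6774b7.
Ancestors of f6774b7: {4fd9850, b7a4ac8, f6774b7}.
0397aa9 is not among them, so fast-forward is not possible.

No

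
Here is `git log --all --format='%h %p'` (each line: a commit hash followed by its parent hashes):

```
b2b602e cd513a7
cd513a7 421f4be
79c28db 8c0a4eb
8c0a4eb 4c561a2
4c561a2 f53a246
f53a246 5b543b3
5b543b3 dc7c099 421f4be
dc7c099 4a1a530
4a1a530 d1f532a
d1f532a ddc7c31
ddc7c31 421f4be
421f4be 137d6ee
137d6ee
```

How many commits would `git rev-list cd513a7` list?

Walking parent pointers from cd513a7: reachable set = {137d6ee, 421f4be, cd513a7}.
That is 3 commits.

3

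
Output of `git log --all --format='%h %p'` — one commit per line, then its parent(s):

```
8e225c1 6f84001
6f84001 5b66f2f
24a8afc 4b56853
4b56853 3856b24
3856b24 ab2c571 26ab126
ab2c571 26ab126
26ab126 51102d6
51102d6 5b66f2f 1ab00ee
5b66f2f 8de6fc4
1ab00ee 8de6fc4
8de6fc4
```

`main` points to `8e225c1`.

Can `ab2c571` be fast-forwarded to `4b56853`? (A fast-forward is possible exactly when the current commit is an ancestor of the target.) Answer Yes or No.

Yes

A fast-forward from ab2c571 to 4b56853 is possible iff ab2c571 is an ancestor of 4b56853.
Ancestors of 4b56853: {1ab00ee, 26ab126, 3856b24, 4b56853, 51102d6, 5b66f2f, 8de6fc4, ab2c571}.
ab2c571 is among them, so fast-forward is possible.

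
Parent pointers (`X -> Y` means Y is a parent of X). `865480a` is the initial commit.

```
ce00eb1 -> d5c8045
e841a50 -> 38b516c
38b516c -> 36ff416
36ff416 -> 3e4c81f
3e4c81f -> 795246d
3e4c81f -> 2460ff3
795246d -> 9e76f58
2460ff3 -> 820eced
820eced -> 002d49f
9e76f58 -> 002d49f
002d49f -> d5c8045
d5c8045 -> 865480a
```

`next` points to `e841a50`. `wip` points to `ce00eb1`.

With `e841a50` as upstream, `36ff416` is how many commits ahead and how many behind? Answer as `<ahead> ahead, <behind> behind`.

Reachable from 36ff416: {002d49f, 2460ff3, 36ff416, 3e4c81f, 795246d, 820eced, 865480a, 9e76f58, d5c8045}.
Reachable from e841a50: {002d49f, 2460ff3, 36ff416, 38b516c, 3e4c81f, 795246d, 820eced, 865480a, 9e76f58, d5c8045, e841a50}.
Only in 36ff416's history (ahead): {} — 0.
Only in e841a50's history (behind): {38b516c, e841a50} — 2.

0 ahead, 2 behind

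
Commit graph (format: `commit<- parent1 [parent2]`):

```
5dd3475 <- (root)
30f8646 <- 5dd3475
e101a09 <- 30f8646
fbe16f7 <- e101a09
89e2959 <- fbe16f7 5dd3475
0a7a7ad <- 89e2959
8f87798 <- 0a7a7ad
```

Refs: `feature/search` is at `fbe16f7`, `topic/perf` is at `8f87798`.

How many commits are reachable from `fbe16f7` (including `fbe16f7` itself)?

4

Walking parent pointers from fbe16f7: reachable set = {30f8646, 5dd3475, e101a09, fbe16f7}.
That is 4 commits.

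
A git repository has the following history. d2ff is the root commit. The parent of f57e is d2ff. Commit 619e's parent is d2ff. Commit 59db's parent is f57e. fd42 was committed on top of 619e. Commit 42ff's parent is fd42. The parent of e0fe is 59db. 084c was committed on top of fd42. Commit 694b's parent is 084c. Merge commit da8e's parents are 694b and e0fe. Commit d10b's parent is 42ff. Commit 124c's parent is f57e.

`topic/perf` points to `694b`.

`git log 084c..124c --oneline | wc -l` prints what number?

Reachable from 124c: {124c, d2ff, f57e}.
Reachable from 084c: {084c, 619e, d2ff, fd42}.
In 124c's history but not 084c's: {124c, f57e} — 2 commits.

2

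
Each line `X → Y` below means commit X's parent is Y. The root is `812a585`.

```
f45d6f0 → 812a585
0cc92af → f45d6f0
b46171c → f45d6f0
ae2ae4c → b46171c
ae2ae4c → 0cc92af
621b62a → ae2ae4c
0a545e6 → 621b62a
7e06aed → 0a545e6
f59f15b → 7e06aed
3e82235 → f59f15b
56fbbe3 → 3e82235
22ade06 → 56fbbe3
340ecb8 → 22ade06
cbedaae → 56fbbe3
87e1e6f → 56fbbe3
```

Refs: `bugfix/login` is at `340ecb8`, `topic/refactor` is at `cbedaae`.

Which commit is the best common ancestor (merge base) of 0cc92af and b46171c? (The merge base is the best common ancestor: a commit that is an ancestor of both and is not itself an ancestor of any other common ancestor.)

f45d6f0

Ancestors of 0cc92af: {0cc92af, 812a585, f45d6f0}.
Ancestors of b46171c: {812a585, b46171c, f45d6f0}.
Common ancestors: {812a585, f45d6f0}.
Among these, f45d6f0 is not an ancestor of any other common ancestor — it is the merge base.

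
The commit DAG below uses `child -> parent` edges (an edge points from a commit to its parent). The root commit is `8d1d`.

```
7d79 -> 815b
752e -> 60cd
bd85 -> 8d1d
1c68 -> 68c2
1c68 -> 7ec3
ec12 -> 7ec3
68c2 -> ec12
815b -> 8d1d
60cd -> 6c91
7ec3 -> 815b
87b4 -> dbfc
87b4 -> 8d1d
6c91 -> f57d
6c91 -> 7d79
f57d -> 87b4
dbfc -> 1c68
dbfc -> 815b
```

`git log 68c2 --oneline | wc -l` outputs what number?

5

Walking parent pointers from 68c2: reachable set = {68c2, 7ec3, 815b, 8d1d, ec12}.
That is 5 commits.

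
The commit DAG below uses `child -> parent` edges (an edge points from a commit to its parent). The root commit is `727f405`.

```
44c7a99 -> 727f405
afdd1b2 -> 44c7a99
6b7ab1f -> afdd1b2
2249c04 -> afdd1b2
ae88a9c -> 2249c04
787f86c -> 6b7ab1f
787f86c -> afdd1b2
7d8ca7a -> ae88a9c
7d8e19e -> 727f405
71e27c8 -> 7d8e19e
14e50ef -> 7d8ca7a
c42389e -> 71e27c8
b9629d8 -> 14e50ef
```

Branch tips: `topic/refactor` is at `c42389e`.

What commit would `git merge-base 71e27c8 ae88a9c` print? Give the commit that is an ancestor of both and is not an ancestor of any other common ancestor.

727f405

Ancestors of 71e27c8: {71e27c8, 727f405, 7d8e19e}.
Ancestors of ae88a9c: {2249c04, 44c7a99, 727f405, ae88a9c, afdd1b2}.
Common ancestors: {727f405}.
The only common ancestor is 727f405, so it is the merge base.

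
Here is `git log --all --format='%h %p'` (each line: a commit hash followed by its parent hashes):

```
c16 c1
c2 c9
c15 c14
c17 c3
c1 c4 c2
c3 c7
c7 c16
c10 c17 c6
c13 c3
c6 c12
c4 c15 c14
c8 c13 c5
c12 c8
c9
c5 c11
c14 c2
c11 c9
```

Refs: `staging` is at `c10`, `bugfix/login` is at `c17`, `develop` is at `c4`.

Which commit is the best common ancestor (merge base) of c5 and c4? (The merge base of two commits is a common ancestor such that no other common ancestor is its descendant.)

Ancestors of c5: {c11, c5, c9}.
Ancestors of c4: {c14, c15, c2, c4, c9}.
Common ancestors: {c9}.
The only common ancestor is c9, so it is the merge base.

c9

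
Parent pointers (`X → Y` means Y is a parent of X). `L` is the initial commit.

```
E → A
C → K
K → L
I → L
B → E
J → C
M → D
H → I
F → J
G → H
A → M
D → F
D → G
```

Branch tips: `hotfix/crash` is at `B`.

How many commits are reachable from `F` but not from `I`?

4

Reachable from F: {C, F, J, K, L}.
Reachable from I: {I, L}.
In F's history but not I's: {C, F, J, K} — 4 commits.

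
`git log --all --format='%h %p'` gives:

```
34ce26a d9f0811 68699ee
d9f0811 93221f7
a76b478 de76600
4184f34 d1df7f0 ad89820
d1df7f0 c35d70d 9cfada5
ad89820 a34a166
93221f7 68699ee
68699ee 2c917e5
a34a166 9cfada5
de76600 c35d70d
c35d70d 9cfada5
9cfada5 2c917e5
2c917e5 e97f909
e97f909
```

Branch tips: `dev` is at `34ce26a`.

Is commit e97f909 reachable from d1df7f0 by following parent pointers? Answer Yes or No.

Yes

Ancestors of d1df7f0 (commits reachable by following parents): {2c917e5, 9cfada5, c35d70d, d1df7f0, e97f909}.
e97f909 is in that set, so it is an ancestor of d1df7f0.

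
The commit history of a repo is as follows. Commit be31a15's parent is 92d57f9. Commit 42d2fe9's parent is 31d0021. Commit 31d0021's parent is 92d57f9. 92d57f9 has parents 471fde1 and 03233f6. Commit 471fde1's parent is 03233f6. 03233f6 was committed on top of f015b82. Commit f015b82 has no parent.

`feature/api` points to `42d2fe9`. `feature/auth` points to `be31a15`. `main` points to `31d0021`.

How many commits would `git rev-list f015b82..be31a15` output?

4

Reachable from be31a15: {03233f6, 471fde1, 92d57f9, be31a15, f015b82}.
Reachable from f015b82: {f015b82}.
In be31a15's history but not f015b82's: {03233f6, 471fde1, 92d57f9, be31a15} — 4 commits.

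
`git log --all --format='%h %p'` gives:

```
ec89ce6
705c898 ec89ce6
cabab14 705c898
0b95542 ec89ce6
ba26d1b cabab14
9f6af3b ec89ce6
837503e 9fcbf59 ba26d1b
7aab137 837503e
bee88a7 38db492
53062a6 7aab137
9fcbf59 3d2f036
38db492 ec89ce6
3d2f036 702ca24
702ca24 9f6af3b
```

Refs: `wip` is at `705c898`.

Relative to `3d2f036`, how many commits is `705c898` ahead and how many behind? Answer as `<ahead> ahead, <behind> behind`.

1 ahead, 3 behind

Reachable from 705c898: {705c898, ec89ce6}.
Reachable from 3d2f036: {3d2f036, 702ca24, 9f6af3b, ec89ce6}.
Only in 705c898's history (ahead): {705c898} — 1.
Only in 3d2f036's history (behind): {3d2f036, 702ca24, 9f6af3b} — 3.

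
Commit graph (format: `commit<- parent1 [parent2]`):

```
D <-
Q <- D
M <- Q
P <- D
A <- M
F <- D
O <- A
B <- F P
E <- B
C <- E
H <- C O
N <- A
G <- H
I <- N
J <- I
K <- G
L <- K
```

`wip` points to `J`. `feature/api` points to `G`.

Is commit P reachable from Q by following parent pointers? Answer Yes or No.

Ancestors of Q: {D, Q}.
P is not in that set, so it is not an ancestor of Q.

No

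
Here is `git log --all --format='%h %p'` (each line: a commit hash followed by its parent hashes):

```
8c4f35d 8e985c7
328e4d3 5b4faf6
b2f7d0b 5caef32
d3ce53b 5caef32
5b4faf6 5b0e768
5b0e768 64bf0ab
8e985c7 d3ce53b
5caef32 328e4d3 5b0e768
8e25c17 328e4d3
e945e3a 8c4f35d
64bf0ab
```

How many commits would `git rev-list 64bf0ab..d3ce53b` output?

Reachable from d3ce53b: {328e4d3, 5b0e768, 5b4faf6, 5caef32, 64bf0ab, d3ce53b}.
Reachable from 64bf0ab: {64bf0ab}.
In d3ce53b's history but not 64bf0ab's: {328e4d3, 5b0e768, 5b4faf6, 5caef32, d3ce53b} — 5 commits.

5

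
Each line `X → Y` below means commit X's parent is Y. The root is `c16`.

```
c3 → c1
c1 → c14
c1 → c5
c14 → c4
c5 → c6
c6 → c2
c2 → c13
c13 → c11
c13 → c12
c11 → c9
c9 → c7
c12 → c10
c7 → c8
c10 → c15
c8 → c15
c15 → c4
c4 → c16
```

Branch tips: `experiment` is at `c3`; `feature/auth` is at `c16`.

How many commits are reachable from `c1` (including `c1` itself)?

15

Walking parent pointers from c1: reachable set = {c1, c10, c11, c12, c13, c14, c15, c16, c2, c4, c5, c6, c7, c8, c9}.
That is 15 commits.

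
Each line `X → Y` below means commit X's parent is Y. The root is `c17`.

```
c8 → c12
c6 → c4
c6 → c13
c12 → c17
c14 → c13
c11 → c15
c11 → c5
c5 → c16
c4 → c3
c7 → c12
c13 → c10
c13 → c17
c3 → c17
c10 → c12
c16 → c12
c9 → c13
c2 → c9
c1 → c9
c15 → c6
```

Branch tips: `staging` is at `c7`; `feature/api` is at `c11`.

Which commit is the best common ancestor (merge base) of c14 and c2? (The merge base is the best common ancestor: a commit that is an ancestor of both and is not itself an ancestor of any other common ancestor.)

c13

Ancestors of c14: {c10, c12, c13, c14, c17}.
Ancestors of c2: {c10, c12, c13, c17, c2, c9}.
Common ancestors: {c10, c12, c13, c17}.
Among these, c13 is not an ancestor of any other common ancestor — it is the merge base.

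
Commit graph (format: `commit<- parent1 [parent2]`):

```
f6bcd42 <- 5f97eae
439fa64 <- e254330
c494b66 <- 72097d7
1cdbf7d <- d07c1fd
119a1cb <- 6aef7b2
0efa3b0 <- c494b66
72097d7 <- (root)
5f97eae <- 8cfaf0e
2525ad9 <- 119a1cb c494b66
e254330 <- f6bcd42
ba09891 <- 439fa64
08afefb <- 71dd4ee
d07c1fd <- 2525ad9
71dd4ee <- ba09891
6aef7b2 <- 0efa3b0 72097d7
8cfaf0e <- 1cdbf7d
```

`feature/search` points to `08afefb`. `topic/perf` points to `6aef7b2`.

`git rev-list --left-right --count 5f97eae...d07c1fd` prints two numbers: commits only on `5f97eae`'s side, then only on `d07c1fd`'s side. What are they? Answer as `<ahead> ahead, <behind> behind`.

3 ahead, 0 behind

Reachable from 5f97eae: {0efa3b0, 119a1cb, 1cdbf7d, 2525ad9, 5f97eae, 6aef7b2, 72097d7, 8cfaf0e, c494b66, d07c1fd}.
Reachable from d07c1fd: {0efa3b0, 119a1cb, 2525ad9, 6aef7b2, 72097d7, c494b66, d07c1fd}.
Only in 5f97eae's history (ahead): {1cdbf7d, 5f97eae, 8cfaf0e} — 3.
Only in d07c1fd's history (behind): {} — 0.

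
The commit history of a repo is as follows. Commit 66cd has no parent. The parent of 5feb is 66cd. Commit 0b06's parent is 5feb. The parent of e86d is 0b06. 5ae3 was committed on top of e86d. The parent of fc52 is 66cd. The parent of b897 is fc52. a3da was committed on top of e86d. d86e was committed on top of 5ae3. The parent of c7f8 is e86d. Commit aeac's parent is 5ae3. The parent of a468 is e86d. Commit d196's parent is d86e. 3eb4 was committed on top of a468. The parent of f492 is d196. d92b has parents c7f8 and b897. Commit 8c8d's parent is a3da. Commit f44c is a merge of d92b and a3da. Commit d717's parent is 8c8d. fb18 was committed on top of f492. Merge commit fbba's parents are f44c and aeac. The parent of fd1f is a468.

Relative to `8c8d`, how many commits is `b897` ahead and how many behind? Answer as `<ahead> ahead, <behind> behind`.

2 ahead, 5 behind

Reachable from b897: {66cd, b897, fc52}.
Reachable from 8c8d: {0b06, 5feb, 66cd, 8c8d, a3da, e86d}.
Only in b897's history (ahead): {b897, fc52} — 2.
Only in 8c8d's history (behind): {0b06, 5feb, 8c8d, a3da, e86d} — 5.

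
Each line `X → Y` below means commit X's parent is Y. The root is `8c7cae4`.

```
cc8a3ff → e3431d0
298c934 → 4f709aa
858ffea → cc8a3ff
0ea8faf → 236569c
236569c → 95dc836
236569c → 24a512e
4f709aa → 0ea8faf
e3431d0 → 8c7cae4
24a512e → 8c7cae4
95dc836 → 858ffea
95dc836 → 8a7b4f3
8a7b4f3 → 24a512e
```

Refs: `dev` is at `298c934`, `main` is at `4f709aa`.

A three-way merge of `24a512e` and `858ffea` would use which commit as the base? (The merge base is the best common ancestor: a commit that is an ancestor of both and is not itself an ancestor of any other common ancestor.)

Ancestors of 24a512e: {24a512e, 8c7cae4}.
Ancestors of 858ffea: {858ffea, 8c7cae4, cc8a3ff, e3431d0}.
Common ancestors: {8c7cae4}.
The only common ancestor is 8c7cae4, so it is the merge base.

8c7cae4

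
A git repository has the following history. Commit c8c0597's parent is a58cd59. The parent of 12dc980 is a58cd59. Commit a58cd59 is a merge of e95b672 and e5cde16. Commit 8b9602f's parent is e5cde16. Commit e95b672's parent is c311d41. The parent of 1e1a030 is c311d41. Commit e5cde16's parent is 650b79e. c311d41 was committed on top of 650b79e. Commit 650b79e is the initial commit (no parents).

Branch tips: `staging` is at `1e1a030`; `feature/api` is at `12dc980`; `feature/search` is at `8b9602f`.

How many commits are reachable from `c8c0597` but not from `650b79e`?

5

Reachable from c8c0597: {650b79e, a58cd59, c311d41, c8c0597, e5cde16, e95b672}.
Reachable from 650b79e: {650b79e}.
In c8c0597's history but not 650b79e's: {a58cd59, c311d41, c8c0597, e5cde16, e95b672} — 5 commits.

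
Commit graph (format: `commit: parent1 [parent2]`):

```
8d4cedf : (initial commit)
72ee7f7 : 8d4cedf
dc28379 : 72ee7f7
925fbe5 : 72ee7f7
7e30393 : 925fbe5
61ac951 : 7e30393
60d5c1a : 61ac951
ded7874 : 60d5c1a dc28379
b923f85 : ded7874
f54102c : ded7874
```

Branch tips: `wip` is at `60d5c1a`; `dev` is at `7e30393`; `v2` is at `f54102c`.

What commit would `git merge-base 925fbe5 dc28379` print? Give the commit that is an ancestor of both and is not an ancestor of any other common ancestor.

72ee7f7

Ancestors of 925fbe5: {72ee7f7, 8d4cedf, 925fbe5}.
Ancestors of dc28379: {72ee7f7, 8d4cedf, dc28379}.
Common ancestors: {72ee7f7, 8d4cedf}.
Among these, 72ee7f7 is not an ancestor of any other common ancestor — it is the merge base.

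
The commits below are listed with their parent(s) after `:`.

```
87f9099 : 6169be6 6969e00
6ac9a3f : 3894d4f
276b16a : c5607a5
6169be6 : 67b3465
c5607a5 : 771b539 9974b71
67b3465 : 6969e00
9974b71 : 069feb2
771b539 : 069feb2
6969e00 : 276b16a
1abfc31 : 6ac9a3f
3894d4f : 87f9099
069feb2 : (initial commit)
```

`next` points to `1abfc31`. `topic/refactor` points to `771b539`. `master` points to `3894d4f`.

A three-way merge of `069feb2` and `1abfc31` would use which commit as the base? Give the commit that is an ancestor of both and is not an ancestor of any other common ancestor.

069feb2

Ancestors of 069feb2: {069feb2}.
Ancestors of 1abfc31: {069feb2, 1abfc31, 276b16a, 3894d4f, 6169be6, 67b3465, 6969e00, 6ac9a3f, 771b539, 87f9099, 9974b71, c5607a5}.
Common ancestors: {069feb2}.
The only common ancestor is 069feb2, so it is the merge base.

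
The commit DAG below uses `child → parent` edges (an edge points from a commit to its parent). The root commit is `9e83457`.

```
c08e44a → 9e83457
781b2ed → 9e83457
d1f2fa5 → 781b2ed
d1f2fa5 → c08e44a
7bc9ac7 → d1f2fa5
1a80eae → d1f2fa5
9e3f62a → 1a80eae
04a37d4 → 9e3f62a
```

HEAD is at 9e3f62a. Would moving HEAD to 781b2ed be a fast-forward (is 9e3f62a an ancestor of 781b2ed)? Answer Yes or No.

A fast-forward from 9e3f62a to 781b2ed is possible iff 9e3f62a is an ancestor of 781b2ed.
Ancestors of 781b2ed: {781b2ed, 9e83457}.
9e3f62a is not among them, so fast-forward is not possible.

No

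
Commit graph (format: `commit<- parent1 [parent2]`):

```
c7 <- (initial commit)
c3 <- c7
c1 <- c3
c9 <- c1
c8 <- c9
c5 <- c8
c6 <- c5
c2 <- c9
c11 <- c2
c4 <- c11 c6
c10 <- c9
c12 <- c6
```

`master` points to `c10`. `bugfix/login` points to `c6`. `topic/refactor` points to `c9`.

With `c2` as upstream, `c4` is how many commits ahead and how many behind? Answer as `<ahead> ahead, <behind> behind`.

Reachable from c4: {c1, c11, c2, c3, c4, c5, c6, c7, c8, c9}.
Reachable from c2: {c1, c2, c3, c7, c9}.
Only in c4's history (ahead): {c11, c4, c5, c6, c8} — 5.
Only in c2's history (behind): {} — 0.

5 ahead, 0 behind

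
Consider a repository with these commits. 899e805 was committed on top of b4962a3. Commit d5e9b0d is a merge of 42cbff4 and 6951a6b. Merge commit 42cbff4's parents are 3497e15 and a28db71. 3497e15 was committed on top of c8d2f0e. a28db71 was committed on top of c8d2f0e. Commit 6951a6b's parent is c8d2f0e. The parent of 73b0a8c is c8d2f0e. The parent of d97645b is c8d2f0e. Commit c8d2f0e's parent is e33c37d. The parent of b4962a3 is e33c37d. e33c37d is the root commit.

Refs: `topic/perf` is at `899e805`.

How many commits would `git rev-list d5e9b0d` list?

Walking parent pointers from d5e9b0d: reachable set = {3497e15, 42cbff4, 6951a6b, a28db71, c8d2f0e, d5e9b0d, e33c37d}.
That is 7 commits.

7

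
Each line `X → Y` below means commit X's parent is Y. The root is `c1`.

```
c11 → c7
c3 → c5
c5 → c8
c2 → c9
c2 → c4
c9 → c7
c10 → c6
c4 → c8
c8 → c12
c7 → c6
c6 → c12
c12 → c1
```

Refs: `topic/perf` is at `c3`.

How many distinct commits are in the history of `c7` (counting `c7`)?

4

Walking parent pointers from c7: reachable set = {c1, c12, c6, c7}.
That is 4 commits.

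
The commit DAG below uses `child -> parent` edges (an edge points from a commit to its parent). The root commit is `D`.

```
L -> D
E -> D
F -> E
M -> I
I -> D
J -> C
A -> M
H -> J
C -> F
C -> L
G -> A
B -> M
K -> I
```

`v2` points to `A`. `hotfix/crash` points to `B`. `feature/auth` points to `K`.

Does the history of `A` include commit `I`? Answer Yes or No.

Yes

Ancestors of A (commits reachable by following parents): {A, D, I, M}.
I is in that set, so it is an ancestor of A.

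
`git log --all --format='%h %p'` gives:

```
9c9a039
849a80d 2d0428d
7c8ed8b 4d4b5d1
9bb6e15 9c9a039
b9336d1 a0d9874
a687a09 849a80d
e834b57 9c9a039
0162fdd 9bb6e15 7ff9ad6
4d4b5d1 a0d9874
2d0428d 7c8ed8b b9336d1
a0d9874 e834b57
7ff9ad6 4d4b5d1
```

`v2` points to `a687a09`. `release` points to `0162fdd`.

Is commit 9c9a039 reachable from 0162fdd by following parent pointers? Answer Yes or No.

Ancestors of 0162fdd (commits reachable by following parents): {0162fdd, 4d4b5d1, 7ff9ad6, 9bb6e15, 9c9a039, a0d9874, e834b57}.
9c9a039 is in that set, so it is an ancestor of 0162fdd.

Yes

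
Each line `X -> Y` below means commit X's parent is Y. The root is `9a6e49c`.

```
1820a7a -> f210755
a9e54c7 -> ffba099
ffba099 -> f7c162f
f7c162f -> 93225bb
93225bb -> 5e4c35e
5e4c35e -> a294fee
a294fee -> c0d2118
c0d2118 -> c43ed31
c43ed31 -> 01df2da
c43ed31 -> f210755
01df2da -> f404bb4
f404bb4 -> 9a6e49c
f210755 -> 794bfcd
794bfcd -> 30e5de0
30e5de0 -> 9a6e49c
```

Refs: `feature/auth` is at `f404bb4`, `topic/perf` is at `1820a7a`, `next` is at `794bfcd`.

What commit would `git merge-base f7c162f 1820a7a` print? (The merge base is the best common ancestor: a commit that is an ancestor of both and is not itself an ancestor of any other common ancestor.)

Ancestors of f7c162f: {01df2da, 30e5de0, 5e4c35e, 794bfcd, 93225bb, 9a6e49c, a294fee, c0d2118, c43ed31, f210755, f404bb4, f7c162f}.
Ancestors of 1820a7a: {1820a7a, 30e5de0, 794bfcd, 9a6e49c, f210755}.
Common ancestors: {30e5de0, 794bfcd, 9a6e49c, f210755}.
Among these, f210755 is not an ancestor of any other common ancestor — it is the merge base.

f210755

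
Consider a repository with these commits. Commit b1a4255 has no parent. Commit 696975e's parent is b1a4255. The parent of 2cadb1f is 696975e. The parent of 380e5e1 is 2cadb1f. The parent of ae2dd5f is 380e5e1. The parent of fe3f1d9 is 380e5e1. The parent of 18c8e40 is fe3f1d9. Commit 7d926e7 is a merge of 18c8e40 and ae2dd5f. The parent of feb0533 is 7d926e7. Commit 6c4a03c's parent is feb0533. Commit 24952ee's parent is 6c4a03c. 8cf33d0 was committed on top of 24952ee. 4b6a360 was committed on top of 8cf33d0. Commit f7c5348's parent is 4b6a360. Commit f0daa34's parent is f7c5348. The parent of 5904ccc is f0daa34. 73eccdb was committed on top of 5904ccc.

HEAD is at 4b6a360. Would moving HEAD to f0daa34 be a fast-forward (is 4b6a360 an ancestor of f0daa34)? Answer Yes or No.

A fast-forward from 4b6a360 to f0daa34 is possible iff 4b6a360 is an ancestor of f0daa34.
Ancestors of f0daa34: {18c8e40, 24952ee, 2cadb1f, 380e5e1, 4b6a360, 696975e, 6c4a03c, 7d926e7, 8cf33d0, ae2dd5f, b1a4255, f0daa34, f7c5348, fe3f1d9, feb0533}.
4b6a360 is among them, so fast-forward is possible.

Yes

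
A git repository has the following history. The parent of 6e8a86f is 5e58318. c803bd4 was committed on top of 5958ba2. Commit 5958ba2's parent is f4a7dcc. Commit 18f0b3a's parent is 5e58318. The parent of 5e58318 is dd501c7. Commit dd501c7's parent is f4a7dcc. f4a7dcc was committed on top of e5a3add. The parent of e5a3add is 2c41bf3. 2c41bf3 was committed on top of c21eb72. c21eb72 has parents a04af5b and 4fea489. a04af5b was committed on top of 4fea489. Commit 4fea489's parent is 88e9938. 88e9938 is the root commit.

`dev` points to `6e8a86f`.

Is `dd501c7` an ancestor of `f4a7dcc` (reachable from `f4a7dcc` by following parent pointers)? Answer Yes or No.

Ancestors of f4a7dcc: {2c41bf3, 4fea489, 88e9938, a04af5b, c21eb72, e5a3add, f4a7dcc}.
dd501c7 is not in that set, so it is not an ancestor of f4a7dcc.

No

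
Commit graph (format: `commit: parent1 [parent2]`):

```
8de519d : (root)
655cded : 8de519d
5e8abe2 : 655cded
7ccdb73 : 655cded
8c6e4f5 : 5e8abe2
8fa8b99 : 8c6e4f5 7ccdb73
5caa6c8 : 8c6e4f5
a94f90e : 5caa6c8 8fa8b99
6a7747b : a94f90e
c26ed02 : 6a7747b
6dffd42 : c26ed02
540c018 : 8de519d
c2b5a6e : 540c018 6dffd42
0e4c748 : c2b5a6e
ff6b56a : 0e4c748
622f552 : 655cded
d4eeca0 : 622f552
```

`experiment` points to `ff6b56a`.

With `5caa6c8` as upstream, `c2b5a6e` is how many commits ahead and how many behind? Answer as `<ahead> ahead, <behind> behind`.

Reachable from c2b5a6e: {540c018, 5caa6c8, 5e8abe2, 655cded, 6a7747b, 6dffd42, 7ccdb73, 8c6e4f5, 8de519d, 8fa8b99, a94f90e, c26ed02, c2b5a6e}.
Reachable from 5caa6c8: {5caa6c8, 5e8abe2, 655cded, 8c6e4f5, 8de519d}.
Only in c2b5a6e's history (ahead): {540c018, 6a7747b, 6dffd42, 7ccdb73, 8fa8b99, a94f90e, c26ed02, c2b5a6e} — 8.
Only in 5caa6c8's history (behind): {} — 0.

8 ahead, 0 behind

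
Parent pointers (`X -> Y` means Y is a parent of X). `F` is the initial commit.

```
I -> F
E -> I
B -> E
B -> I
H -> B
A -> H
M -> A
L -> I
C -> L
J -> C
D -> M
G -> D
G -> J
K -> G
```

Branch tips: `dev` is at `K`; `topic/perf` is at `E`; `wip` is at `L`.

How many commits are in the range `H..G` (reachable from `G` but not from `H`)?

Reachable from G: {A, B, C, D, E, F, G, H, I, J, L, M}.
Reachable from H: {B, E, F, H, I}.
In G's history but not H's: {A, C, D, G, J, L, M} — 7 commits.

7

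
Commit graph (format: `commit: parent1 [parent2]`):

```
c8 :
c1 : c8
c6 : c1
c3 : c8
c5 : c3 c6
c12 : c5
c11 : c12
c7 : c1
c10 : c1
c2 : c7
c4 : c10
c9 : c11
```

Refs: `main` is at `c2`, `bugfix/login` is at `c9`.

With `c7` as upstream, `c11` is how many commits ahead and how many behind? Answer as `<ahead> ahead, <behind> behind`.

Reachable from c11: {c1, c11, c12, c3, c5, c6, c8}.
Reachable from c7: {c1, c7, c8}.
Only in c11's history (ahead): {c11, c12, c3, c5, c6} — 5.
Only in c7's history (behind): {c7} — 1.

5 ahead, 1 behind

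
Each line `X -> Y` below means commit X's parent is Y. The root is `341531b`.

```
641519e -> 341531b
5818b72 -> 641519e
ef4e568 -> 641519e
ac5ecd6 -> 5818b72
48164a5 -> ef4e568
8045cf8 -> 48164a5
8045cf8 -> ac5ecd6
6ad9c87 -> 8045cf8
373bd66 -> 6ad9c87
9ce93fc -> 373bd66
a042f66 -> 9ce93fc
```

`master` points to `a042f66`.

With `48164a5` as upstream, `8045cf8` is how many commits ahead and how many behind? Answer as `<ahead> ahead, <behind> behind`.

Reachable from 8045cf8: {341531b, 48164a5, 5818b72, 641519e, 8045cf8, ac5ecd6, ef4e568}.
Reachable from 48164a5: {341531b, 48164a5, 641519e, ef4e568}.
Only in 8045cf8's history (ahead): {5818b72, 8045cf8, ac5ecd6} — 3.
Only in 48164a5's history (behind): {} — 0.

3 ahead, 0 behind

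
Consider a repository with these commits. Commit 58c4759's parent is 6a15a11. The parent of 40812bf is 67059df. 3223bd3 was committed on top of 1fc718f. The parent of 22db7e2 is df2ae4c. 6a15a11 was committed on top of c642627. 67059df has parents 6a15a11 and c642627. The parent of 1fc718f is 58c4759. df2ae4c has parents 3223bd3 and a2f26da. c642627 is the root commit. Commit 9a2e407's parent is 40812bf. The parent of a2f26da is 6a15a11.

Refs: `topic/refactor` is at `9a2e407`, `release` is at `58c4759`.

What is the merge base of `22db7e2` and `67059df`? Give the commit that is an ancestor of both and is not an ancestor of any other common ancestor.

6a15a11

Ancestors of 22db7e2: {1fc718f, 22db7e2, 3223bd3, 58c4759, 6a15a11, a2f26da, c642627, df2ae4c}.
Ancestors of 67059df: {67059df, 6a15a11, c642627}.
Common ancestors: {6a15a11, c642627}.
Among these, 6a15a11 is not an ancestor of any other common ancestor — it is the merge base.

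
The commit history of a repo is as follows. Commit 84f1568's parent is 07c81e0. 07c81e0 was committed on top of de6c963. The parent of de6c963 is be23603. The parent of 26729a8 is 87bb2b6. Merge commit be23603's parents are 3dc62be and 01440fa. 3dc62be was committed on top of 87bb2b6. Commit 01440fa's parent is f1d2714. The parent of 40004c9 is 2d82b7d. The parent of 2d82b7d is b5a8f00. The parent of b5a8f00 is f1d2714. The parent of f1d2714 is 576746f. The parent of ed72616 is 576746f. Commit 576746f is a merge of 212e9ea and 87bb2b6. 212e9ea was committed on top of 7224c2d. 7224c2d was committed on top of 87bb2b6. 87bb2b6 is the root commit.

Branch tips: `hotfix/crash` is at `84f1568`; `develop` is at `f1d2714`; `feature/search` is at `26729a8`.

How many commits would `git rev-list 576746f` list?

Walking parent pointers from 576746f: reachable set = {212e9ea, 576746f, 7224c2d, 87bb2b6}.
That is 4 commits.

4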